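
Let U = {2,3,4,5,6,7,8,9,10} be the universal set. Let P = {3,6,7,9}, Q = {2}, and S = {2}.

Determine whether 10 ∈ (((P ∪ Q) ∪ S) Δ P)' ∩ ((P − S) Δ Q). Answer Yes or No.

10 ∉ P and 10 ∉ Q, so 10 ∉ P ∪ Q
10 ∉ (P ∪ Q) and 10 ∉ S, so 10 ∉ (P ∪ Q) ∪ S
10 ∉ ((P ∪ Q) ∪ S) and 10 ∉ P, so 10 ∉ ((P ∪ Q) ∪ S) Δ P
10 ∈ (((P ∪ Q) ∪ S) Δ P)' since 10 ∉ (((P ∪ Q) ∪ S) Δ P)
10 ∉ P and 10 ∉ S, so 10 ∉ P − S
10 ∉ (P − S) and 10 ∉ Q, so 10 ∉ (P − S) Δ Q
10 ∈ (((P ∪ Q) ∪ S) Δ P)' and 10 ∉ ((P − S) Δ Q), so 10 ∉ (((P ∪ Q) ∪ S) Δ P)' ∩ ((P − S) Δ Q)

No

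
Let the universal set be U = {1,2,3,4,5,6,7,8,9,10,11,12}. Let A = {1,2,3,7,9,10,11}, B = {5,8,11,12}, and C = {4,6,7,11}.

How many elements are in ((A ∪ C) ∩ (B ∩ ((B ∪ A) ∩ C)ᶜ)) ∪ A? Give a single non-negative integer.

A ∪ C = {1,2,3,4,6,7,9,10,11}
B ∪ A = {1,2,3,5,7,8,9,10,11,12}
(B ∪ A) ∩ C = {7,11}
((B ∪ A) ∩ C)ᶜ = {1,2,3,4,5,6,8,9,10,12}
B ∩ ((B ∪ A) ∩ C)ᶜ = {5,8,12}
(A ∪ C) ∩ (B ∩ ((B ∪ A) ∩ C)ᶜ) = {}
((A ∪ C) ∩ (B ∩ ((B ∪ A) ∩ C)ᶜ)) ∪ A = {1,2,3,7,9,10,11}
|((A ∪ C) ∩ (B ∩ ((B ∪ A) ∩ C)ᶜ)) ∪ A| = 7

7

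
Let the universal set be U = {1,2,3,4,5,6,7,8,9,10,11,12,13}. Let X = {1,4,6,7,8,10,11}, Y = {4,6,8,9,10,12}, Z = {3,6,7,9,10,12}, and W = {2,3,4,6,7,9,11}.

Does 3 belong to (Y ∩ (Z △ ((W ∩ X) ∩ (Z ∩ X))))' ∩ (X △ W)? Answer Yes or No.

3 ∈ W and 3 ∉ X, so 3 ∉ W ∩ X
3 ∈ Z and 3 ∉ X, so 3 ∉ Z ∩ X
3 ∉ (W ∩ X) and 3 ∉ (Z ∩ X), so 3 ∉ (W ∩ X) ∩ (Z ∩ X)
3 ∈ Z and 3 ∉ ((W ∩ X) ∩ (Z ∩ X)), so 3 ∈ Z △ ((W ∩ X) ∩ (Z ∩ X))
3 ∉ Y and 3 ∈ (Z △ ((W ∩ X) ∩ (Z ∩ X))), so 3 ∉ Y ∩ (Z △ ((W ∩ X) ∩ (Z ∩ X)))
3 ∈ (Y ∩ (Z △ ((W ∩ X) ∩ (Z ∩ X))))' since 3 ∉ (Y ∩ (Z △ ((W ∩ X) ∩ (Z ∩ X))))
3 ∉ X and 3 ∈ W, so 3 ∈ X △ W
3 ∈ (Y ∩ (Z △ ((W ∩ X) ∩ (Z ∩ X))))' and 3 ∈ (X △ W), so 3 ∈ (Y ∩ (Z △ ((W ∩ X) ∩ (Z ∩ X))))' ∩ (X △ W)

Yes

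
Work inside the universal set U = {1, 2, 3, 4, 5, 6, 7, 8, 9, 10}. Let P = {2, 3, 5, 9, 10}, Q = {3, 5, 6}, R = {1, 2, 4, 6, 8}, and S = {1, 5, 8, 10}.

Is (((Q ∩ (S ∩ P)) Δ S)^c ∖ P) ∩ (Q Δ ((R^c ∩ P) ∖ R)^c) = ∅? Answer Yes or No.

S ∩ P = {5, 10}
Q ∩ (S ∩ P) = {5}
(Q ∩ (S ∩ P)) Δ S = {1, 8, 10}
((Q ∩ (S ∩ P)) Δ S)^c = {2, 3, 4, 5, 6, 7, 9}
((Q ∩ (S ∩ P)) Δ S)^c ∖ P = {4, 6, 7}
R^c = {3, 5, 7, 9, 10}
R^c ∩ P = {3, 5, 9, 10}
(R^c ∩ P) ∖ R = {3, 5, 9, 10}
((R^c ∩ P) ∖ R)^c = {1, 2, 4, 6, 7, 8}
Q Δ ((R^c ∩ P) ∖ R)^c = {1, 2, 3, 4, 5, 7, 8}
4 lies in both, so they are not disjoint.

No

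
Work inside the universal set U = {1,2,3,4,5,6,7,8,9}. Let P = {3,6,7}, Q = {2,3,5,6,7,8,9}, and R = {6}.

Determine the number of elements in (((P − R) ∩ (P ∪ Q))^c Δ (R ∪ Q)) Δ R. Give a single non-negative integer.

P − R = {3,7}
P ∪ Q = {2,3,5,6,7,8,9}
(P − R) ∩ (P ∪ Q) = {3,7}
((P − R) ∩ (P ∪ Q))^c = {1,2,4,5,6,8,9}
R ∪ Q = {2,3,5,6,7,8,9}
((P − R) ∩ (P ∪ Q))^c Δ (R ∪ Q) = {1,3,4,7}
(((P − R) ∩ (P ∪ Q))^c Δ (R ∪ Q)) Δ R = {1,3,4,6,7}
|(((P − R) ∩ (P ∪ Q))^c Δ (R ∪ Q)) Δ R| = 5

5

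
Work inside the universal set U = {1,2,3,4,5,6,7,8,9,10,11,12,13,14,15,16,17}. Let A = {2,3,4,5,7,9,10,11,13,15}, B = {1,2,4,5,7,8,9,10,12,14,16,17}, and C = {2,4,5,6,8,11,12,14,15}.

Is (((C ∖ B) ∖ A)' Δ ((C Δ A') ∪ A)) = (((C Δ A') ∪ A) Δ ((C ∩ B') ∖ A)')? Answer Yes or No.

C ∖ B = {6,11,15}
(C ∖ B) ∖ A = {6}
((C ∖ B) ∖ A)' = {1,2,3,4,5,7,8,9,10,11,12,13,14,15,16,17}
A' = {1,6,8,12,14,16,17}
C Δ A' = {1,2,4,5,11,15,16,17}
(C Δ A') ∪ A = {1,2,3,4,5,7,9,10,11,13,15,16,17}
((C ∖ B) ∖ A)' Δ ((C Δ A') ∪ A) = {8,12,14}
B' = {3,6,11,13,15}
C ∩ B' = {6,11,15}
(C ∩ B') ∖ A = {6}
((C ∩ B') ∖ A)' = {1,2,3,4,5,7,8,9,10,11,12,13,14,15,16,17}
((C Δ A') ∪ A) Δ ((C ∩ B') ∖ A)' = {8,12,14}
Both equal {8,12,14}, so ((C ∖ B) ∖ A)' Δ ((C Δ A') ∪ A) = ((C Δ A') ∪ A) Δ ((C ∩ B') ∖ A)'.

Yes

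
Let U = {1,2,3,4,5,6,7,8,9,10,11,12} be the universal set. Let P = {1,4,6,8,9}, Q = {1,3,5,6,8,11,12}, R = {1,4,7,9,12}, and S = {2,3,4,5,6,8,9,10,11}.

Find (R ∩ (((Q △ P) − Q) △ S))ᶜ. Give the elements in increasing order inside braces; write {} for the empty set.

{1,2,3,4,5,6,7,8,9,10,11,12}

Q △ P = {3,4,5,9,11,12}
(Q △ P) − Q = {4,9}
((Q △ P) − Q) △ S = {2,3,5,6,8,10,11}
R ∩ (((Q △ P) − Q) △ S) = {}
(R ∩ (((Q △ P) − Q) △ S))ᶜ = {1,2,3,4,5,6,7,8,9,10,11,12}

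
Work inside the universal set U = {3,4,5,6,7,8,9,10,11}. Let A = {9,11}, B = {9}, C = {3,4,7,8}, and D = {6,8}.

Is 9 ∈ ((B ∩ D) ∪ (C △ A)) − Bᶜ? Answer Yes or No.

9 ∈ B and 9 ∉ D, so 9 ∉ B ∩ D
9 ∉ C and 9 ∈ A, so 9 ∈ C △ A
9 ∉ (B ∩ D) and 9 ∈ (C △ A), so 9 ∈ (B ∩ D) ∪ (C △ A)
9 ∈ B, so 9 ∉ Bᶜ
9 ∈ ((B ∩ D) ∪ (C △ A)) and 9 ∉ Bᶜ, so 9 ∈ ((B ∩ D) ∪ (C △ A)) − Bᶜ

Yes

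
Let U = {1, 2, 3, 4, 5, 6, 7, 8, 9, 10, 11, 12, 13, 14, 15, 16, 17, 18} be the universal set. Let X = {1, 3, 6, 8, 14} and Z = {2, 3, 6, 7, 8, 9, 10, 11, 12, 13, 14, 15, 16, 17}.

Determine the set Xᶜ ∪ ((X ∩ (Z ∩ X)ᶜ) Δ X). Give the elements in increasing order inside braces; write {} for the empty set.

{2, 3, 4, 5, 6, 7, 8, 9, 10, 11, 12, 13, 14, 15, 16, 17, 18}

Xᶜ = {2, 4, 5, 7, 9, 10, 11, 12, 13, 15, 16, 17, 18}
Z ∩ X = {3, 6, 8, 14}
(Z ∩ X)ᶜ = {1, 2, 4, 5, 7, 9, 10, 11, 12, 13, 15, 16, 17, 18}
X ∩ (Z ∩ X)ᶜ = {1}
(X ∩ (Z ∩ X)ᶜ) Δ X = {3, 6, 8, 14}
Xᶜ ∪ ((X ∩ (Z ∩ X)ᶜ) Δ X) = {2, 3, 4, 5, 6, 7, 8, 9, 10, 11, 12, 13, 14, 15, 16, 17, 18}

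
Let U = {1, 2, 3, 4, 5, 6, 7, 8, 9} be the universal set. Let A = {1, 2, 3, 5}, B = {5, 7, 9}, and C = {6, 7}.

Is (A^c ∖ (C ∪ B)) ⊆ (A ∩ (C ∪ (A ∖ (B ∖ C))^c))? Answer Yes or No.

A^c = {4, 6, 7, 8, 9}
C ∪ B = {5, 6, 7, 9}
A^c ∖ (C ∪ B) = {4, 8}
B ∖ C = {5, 9}
A ∖ (B ∖ C) = {1, 2, 3}
(A ∖ (B ∖ C))^c = {4, 5, 6, 7, 8, 9}
C ∪ (A ∖ (B ∖ C))^c = {4, 5, 6, 7, 8, 9}
A ∩ (C ∪ (A ∖ (B ∖ C))^c) = {5}
4 ∈ A^c ∖ (C ∪ B) but 4 ∉ A ∩ (C ∪ (A ∖ (B ∖ C))^c), so the inclusion fails.

No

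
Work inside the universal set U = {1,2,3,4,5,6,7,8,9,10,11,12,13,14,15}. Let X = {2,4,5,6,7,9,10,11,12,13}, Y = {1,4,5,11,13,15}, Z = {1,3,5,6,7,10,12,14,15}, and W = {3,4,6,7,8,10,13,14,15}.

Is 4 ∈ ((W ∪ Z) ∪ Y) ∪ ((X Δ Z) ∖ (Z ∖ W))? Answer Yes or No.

Yes

4 ∈ W and 4 ∉ Z, so 4 ∈ W ∪ Z
4 ∈ (W ∪ Z) and 4 ∈ Y, so 4 ∈ (W ∪ Z) ∪ Y
4 ∈ X and 4 ∉ Z, so 4 ∈ X Δ Z
4 ∉ Z and 4 ∈ W, so 4 ∉ Z ∖ W
4 ∈ (X Δ Z) and 4 ∉ (Z ∖ W), so 4 ∈ (X Δ Z) ∖ (Z ∖ W)
4 ∈ ((W ∪ Z) ∪ Y) and 4 ∈ ((X Δ Z) ∖ (Z ∖ W)), so 4 ∈ ((W ∪ Z) ∪ Y) ∪ ((X Δ Z) ∖ (Z ∖ W))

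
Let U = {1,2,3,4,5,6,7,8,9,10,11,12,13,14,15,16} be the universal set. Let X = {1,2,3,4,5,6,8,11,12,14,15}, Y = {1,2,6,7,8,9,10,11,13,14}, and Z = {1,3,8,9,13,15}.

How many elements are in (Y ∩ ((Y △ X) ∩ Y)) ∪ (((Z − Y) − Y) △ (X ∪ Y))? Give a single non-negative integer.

Y △ X = {3,4,5,7,9,10,12,13,15}
(Y △ X) ∩ Y = {7,9,10,13}
Y ∩ ((Y △ X) ∩ Y) = {7,9,10,13}
Z − Y = {3,15}
(Z − Y) − Y = {3,15}
X ∪ Y = {1,2,3,4,5,6,7,8,9,10,11,12,13,14,15}
((Z − Y) − Y) △ (X ∪ Y) = {1,2,4,5,6,7,8,9,10,11,12,13,14}
(Y ∩ ((Y △ X) ∩ Y)) ∪ (((Z − Y) − Y) △ (X ∪ Y)) = {1,2,4,5,6,7,8,9,10,11,12,13,14}
|(Y ∩ ((Y △ X) ∩ Y)) ∪ (((Z − Y) − Y) △ (X ∪ Y))| = 13

13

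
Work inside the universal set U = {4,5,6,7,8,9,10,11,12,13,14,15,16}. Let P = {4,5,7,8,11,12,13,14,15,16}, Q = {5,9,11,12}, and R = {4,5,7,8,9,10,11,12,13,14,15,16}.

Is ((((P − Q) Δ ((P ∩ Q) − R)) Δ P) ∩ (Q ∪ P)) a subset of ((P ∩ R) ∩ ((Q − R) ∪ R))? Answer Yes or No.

P − Q = {4,7,8,13,14,15,16}
P ∩ Q = {5,11,12}
(P ∩ Q) − R = {}
(P − Q) Δ ((P ∩ Q) − R) = {4,7,8,13,14,15,16}
((P − Q) Δ ((P ∩ Q) − R)) Δ P = {5,11,12}
Q ∪ P = {4,5,7,8,9,11,12,13,14,15,16}
(((P − Q) Δ ((P ∩ Q) − R)) Δ P) ∩ (Q ∪ P) = {5,11,12}
P ∩ R = {4,5,7,8,11,12,13,14,15,16}
Q − R = {}
(Q − R) ∪ R = {4,5,7,8,9,10,11,12,13,14,15,16}
(P ∩ R) ∩ ((Q − R) ∪ R) = {4,5,7,8,11,12,13,14,15,16}
Every element of {5,11,12} is in {4,5,7,8,11,12,13,14,15,16}, so (((P − Q) Δ ((P ∩ Q) − R)) Δ P) ∩ (Q ∪ P) ⊆ (P ∩ R) ∩ ((Q − R) ∪ R).

Yes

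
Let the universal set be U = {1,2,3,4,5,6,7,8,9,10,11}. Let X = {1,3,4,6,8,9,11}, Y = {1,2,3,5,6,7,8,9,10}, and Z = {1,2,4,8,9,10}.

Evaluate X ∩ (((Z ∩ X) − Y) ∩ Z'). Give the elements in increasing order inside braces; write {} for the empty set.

Z ∩ X = {1,4,8,9}
(Z ∩ X) − Y = {4}
Z' = {3,5,6,7,11}
((Z ∩ X) − Y) ∩ Z' = {}
X ∩ (((Z ∩ X) − Y) ∩ Z') = {}

{}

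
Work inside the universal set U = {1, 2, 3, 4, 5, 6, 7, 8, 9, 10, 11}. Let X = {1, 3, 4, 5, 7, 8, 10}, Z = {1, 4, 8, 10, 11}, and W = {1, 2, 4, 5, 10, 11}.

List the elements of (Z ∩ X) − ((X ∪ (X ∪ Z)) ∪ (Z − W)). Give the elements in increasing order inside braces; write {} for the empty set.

{}

Z ∩ X = {1, 4, 8, 10}
X ∪ Z = {1, 3, 4, 5, 7, 8, 10, 11}
X ∪ (X ∪ Z) = {1, 3, 4, 5, 7, 8, 10, 11}
Z − W = {8}
(X ∪ (X ∪ Z)) ∪ (Z − W) = {1, 3, 4, 5, 7, 8, 10, 11}
(Z ∩ X) − ((X ∪ (X ∪ Z)) ∪ (Z − W)) = {}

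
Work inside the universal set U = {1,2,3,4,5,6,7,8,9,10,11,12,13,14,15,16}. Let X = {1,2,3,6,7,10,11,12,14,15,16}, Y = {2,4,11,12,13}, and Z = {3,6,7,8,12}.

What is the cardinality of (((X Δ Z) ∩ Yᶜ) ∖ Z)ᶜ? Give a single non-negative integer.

X Δ Z = {1,2,8,10,11,14,15,16}
Yᶜ = {1,3,5,6,7,8,9,10,14,15,16}
(X Δ Z) ∩ Yᶜ = {1,8,10,14,15,16}
((X Δ Z) ∩ Yᶜ) ∖ Z = {1,10,14,15,16}
(((X Δ Z) ∩ Yᶜ) ∖ Z)ᶜ = {2,3,4,5,6,7,8,9,11,12,13}
|(((X Δ Z) ∩ Yᶜ) ∖ Z)ᶜ| = 11

11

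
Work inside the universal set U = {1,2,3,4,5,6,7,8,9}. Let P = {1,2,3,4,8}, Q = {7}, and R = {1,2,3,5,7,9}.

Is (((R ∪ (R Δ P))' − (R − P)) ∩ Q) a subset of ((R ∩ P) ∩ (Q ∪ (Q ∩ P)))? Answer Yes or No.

R Δ P = {4,5,7,8,9}
R ∪ (R Δ P) = {1,2,3,4,5,7,8,9}
(R ∪ (R Δ P))' = {6}
R − P = {5,7,9}
(R ∪ (R Δ P))' − (R − P) = {6}
((R ∪ (R Δ P))' − (R − P)) ∩ Q = {}
R ∩ P = {1,2,3}
Q ∩ P = {}
Q ∪ (Q ∩ P) = {7}
(R ∩ P) ∩ (Q ∪ (Q ∩ P)) = {}
Every element of {} is in {}, so ((R ∪ (R Δ P))' − (R − P)) ∩ Q ⊆ (R ∩ P) ∩ (Q ∪ (Q ∩ P)).

Yes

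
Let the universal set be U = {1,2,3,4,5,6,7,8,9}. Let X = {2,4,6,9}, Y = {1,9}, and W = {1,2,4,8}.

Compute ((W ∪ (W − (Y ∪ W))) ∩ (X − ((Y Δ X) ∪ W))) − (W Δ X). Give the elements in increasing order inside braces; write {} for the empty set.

{}

Y ∪ W = {1,2,4,8,9}
W − (Y ∪ W) = {}
W ∪ (W − (Y ∪ W)) = {1,2,4,8}
Y Δ X = {1,2,4,6}
(Y Δ X) ∪ W = {1,2,4,6,8}
X − ((Y Δ X) ∪ W) = {9}
(W ∪ (W − (Y ∪ W))) ∩ (X − ((Y Δ X) ∪ W)) = {}
W Δ X = {1,6,8,9}
((W ∪ (W − (Y ∪ W))) ∩ (X − ((Y Δ X) ∪ W))) − (W Δ X) = {}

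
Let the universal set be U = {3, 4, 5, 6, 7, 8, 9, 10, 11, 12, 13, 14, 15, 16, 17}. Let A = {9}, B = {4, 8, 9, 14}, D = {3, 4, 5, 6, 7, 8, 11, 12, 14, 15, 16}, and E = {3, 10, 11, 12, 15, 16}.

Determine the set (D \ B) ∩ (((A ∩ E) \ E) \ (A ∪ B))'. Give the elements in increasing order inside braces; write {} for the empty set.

{3, 5, 6, 7, 11, 12, 15, 16}

D \ B = {3, 5, 6, 7, 11, 12, 15, 16}
A ∩ E = {}
(A ∩ E) \ E = {}
A ∪ B = {4, 8, 9, 14}
((A ∩ E) \ E) \ (A ∪ B) = {}
(((A ∩ E) \ E) \ (A ∪ B))' = {3, 4, 5, 6, 7, 8, 9, 10, 11, 12, 13, 14, 15, 16, 17}
(D \ B) ∩ (((A ∩ E) \ E) \ (A ∪ B))' = {3, 5, 6, 7, 11, 12, 15, 16}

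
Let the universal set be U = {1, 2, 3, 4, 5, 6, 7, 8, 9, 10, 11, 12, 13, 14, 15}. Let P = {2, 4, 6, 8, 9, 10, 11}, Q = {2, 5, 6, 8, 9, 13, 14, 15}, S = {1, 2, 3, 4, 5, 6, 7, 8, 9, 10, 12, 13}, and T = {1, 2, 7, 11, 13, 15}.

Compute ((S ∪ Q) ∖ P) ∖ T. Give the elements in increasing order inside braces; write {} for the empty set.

S ∪ Q = {1, 2, 3, 4, 5, 6, 7, 8, 9, 10, 12, 13, 14, 15}
(S ∪ Q) ∖ P = {1, 3, 5, 7, 12, 13, 14, 15}
((S ∪ Q) ∖ P) ∖ T = {3, 5, 12, 14}

{3, 5, 12, 14}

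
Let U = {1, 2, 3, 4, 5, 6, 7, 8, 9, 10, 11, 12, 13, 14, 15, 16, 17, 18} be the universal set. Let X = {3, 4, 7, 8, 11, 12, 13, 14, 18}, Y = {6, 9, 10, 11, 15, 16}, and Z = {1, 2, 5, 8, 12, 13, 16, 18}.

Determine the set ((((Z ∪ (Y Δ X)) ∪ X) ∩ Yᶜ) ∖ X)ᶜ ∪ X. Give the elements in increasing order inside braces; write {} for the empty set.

Y Δ X = {3, 4, 6, 7, 8, 9, 10, 12, 13, 14, 15, 16, 18}
Z ∪ (Y Δ X) = {1, 2, 3, 4, 5, 6, 7, 8, 9, 10, 12, 13, 14, 15, 16, 18}
(Z ∪ (Y Δ X)) ∪ X = {1, 2, 3, 4, 5, 6, 7, 8, 9, 10, 11, 12, 13, 14, 15, 16, 18}
Yᶜ = {1, 2, 3, 4, 5, 7, 8, 12, 13, 14, 17, 18}
((Z ∪ (Y Δ X)) ∪ X) ∩ Yᶜ = {1, 2, 3, 4, 5, 7, 8, 12, 13, 14, 18}
(((Z ∪ (Y Δ X)) ∪ X) ∩ Yᶜ) ∖ X = {1, 2, 5}
((((Z ∪ (Y Δ X)) ∪ X) ∩ Yᶜ) ∖ X)ᶜ = {3, 4, 6, 7, 8, 9, 10, 11, 12, 13, 14, 15, 16, 17, 18}
((((Z ∪ (Y Δ X)) ∪ X) ∩ Yᶜ) ∖ X)ᶜ ∪ X = {3, 4, 6, 7, 8, 9, 10, 11, 12, 13, 14, 15, 16, 17, 18}

{3, 4, 6, 7, 8, 9, 10, 11, 12, 13, 14, 15, 16, 17, 18}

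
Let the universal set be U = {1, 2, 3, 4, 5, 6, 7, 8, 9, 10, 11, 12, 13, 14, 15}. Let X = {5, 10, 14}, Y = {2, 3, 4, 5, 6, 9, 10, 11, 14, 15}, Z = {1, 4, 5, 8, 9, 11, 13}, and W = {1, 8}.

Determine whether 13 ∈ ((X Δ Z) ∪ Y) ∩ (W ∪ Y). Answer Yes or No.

13 ∉ X and 13 ∈ Z, so 13 ∈ X Δ Z
13 ∈ (X Δ Z) and 13 ∉ Y, so 13 ∈ (X Δ Z) ∪ Y
13 ∉ W and 13 ∉ Y, so 13 ∉ W ∪ Y
13 ∈ ((X Δ Z) ∪ Y) and 13 ∉ (W ∪ Y), so 13 ∉ ((X Δ Z) ∪ Y) ∩ (W ∪ Y)

No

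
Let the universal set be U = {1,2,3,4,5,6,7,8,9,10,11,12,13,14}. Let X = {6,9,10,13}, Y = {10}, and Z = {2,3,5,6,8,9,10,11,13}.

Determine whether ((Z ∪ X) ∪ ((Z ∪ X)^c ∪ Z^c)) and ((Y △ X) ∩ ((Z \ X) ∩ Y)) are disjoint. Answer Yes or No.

Z ∪ X = {2,3,5,6,8,9,10,11,13}
(Z ∪ X)^c = {1,4,7,12,14}
Z^c = {1,4,7,12,14}
(Z ∪ X)^c ∪ Z^c = {1,4,7,12,14}
(Z ∪ X) ∪ ((Z ∪ X)^c ∪ Z^c) = {1,2,3,4,5,6,7,8,9,10,11,12,13,14}
Y △ X = {6,9,13}
Z \ X = {2,3,5,8,11}
(Z \ X) ∩ Y = {}
(Y △ X) ∩ ((Z \ X) ∩ Y) = {}
{1,2,3,4,5,6,7,8,9,10,11,12,13,14} and {} share no elements.

Yes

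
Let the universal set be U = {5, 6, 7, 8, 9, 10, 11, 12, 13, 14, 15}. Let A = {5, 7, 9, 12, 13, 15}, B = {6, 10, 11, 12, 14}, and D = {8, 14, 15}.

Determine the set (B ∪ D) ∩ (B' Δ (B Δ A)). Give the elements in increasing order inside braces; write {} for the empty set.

B ∪ D = {6, 8, 10, 11, 12, 14, 15}
B' = {5, 7, 8, 9, 13, 15}
B Δ A = {5, 6, 7, 9, 10, 11, 13, 14, 15}
B' Δ (B Δ A) = {6, 8, 10, 11, 14}
(B ∪ D) ∩ (B' Δ (B Δ A)) = {6, 8, 10, 11, 14}

{6, 8, 10, 11, 14}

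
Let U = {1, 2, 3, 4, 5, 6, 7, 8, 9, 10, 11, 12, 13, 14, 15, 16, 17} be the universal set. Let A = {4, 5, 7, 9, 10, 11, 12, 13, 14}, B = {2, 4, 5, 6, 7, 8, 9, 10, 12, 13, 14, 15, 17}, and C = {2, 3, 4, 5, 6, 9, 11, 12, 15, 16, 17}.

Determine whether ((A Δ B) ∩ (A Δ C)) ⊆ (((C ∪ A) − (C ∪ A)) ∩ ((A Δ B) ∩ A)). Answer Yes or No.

No

A Δ B = {2, 6, 8, 11, 15, 17}
A Δ C = {2, 3, 6, 7, 10, 13, 14, 15, 16, 17}
(A Δ B) ∩ (A Δ C) = {2, 6, 15, 17}
C ∪ A = {2, 3, 4, 5, 6, 7, 9, 10, 11, 12, 13, 14, 15, 16, 17}
(C ∪ A) − (C ∪ A) = {}
(A Δ B) ∩ A = {11}
((C ∪ A) − (C ∪ A)) ∩ ((A Δ B) ∩ A) = {}
2 ∈ (A Δ B) ∩ (A Δ C) but 2 ∉ ((C ∪ A) − (C ∪ A)) ∩ ((A Δ B) ∩ A), so the inclusion fails.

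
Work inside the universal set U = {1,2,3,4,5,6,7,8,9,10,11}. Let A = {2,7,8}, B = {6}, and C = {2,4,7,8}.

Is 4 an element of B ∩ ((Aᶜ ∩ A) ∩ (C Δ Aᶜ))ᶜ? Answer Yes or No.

4 ∉ A, so 4 ∈ Aᶜ
4 ∈ Aᶜ and 4 ∉ A, so 4 ∉ Aᶜ ∩ A
4 ∉ A, so 4 ∈ Aᶜ
4 ∈ C and 4 ∈ Aᶜ, so 4 ∉ C Δ Aᶜ
4 ∉ (Aᶜ ∩ A) and 4 ∉ (C Δ Aᶜ), so 4 ∉ (Aᶜ ∩ A) ∩ (C Δ Aᶜ)
4 ∈ ((Aᶜ ∩ A) ∩ (C Δ Aᶜ))ᶜ since 4 ∉ ((Aᶜ ∩ A) ∩ (C Δ Aᶜ))
4 ∉ B and 4 ∈ ((Aᶜ ∩ A) ∩ (C Δ Aᶜ))ᶜ, so 4 ∉ B ∩ ((Aᶜ ∩ A) ∩ (C Δ Aᶜ))ᶜ

No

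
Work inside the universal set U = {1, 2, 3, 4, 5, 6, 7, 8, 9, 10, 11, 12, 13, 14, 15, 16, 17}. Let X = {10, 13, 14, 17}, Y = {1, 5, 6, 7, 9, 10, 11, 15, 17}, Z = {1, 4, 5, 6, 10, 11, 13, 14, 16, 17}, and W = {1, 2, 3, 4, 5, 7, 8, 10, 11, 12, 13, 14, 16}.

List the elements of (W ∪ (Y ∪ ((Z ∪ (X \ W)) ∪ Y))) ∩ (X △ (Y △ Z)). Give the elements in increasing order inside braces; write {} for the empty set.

X \ W = {17}
Z ∪ (X \ W) = {1, 4, 5, 6, 10, 11, 13, 14, 16, 17}
(Z ∪ (X \ W)) ∪ Y = {1, 4, 5, 6, 7, 9, 10, 11, 13, 14, 15, 16, 17}
Y ∪ ((Z ∪ (X \ W)) ∪ Y) = {1, 4, 5, 6, 7, 9, 10, 11, 13, 14, 15, 16, 17}
W ∪ (Y ∪ ((Z ∪ (X \ W)) ∪ Y)) = {1, 2, 3, 4, 5, 6, 7, 8, 9, 10, 11, 12, 13, 14, 15, 16, 17}
Y △ Z = {4, 7, 9, 13, 14, 15, 16}
X △ (Y △ Z) = {4, 7, 9, 10, 15, 16, 17}
(W ∪ (Y ∪ ((Z ∪ (X \ W)) ∪ Y))) ∩ (X △ (Y △ Z)) = {4, 7, 9, 10, 15, 16, 17}

{4, 7, 9, 10, 15, 16, 17}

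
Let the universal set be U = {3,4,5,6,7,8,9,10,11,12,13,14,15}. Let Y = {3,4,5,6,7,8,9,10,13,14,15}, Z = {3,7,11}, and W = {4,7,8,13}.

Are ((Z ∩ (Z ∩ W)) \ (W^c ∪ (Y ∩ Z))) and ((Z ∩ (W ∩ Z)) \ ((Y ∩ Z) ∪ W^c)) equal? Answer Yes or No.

Yes

Z ∩ W = {7}
Z ∩ (Z ∩ W) = {7}
W^c = {3,5,6,9,10,11,12,14,15}
Y ∩ Z = {3,7}
W^c ∪ (Y ∩ Z) = {3,5,6,7,9,10,11,12,14,15}
(Z ∩ (Z ∩ W)) \ (W^c ∪ (Y ∩ Z)) = {}
W ∩ Z = {7}
Z ∩ (W ∩ Z) = {7}
(Y ∩ Z) ∪ W^c = {3,5,6,7,9,10,11,12,14,15}
(Z ∩ (W ∩ Z)) \ ((Y ∩ Z) ∪ W^c) = {}
Both equal {}, so (Z ∩ (Z ∩ W)) \ (W^c ∪ (Y ∩ Z)) = (Z ∩ (W ∩ Z)) \ ((Y ∩ Z) ∪ W^c).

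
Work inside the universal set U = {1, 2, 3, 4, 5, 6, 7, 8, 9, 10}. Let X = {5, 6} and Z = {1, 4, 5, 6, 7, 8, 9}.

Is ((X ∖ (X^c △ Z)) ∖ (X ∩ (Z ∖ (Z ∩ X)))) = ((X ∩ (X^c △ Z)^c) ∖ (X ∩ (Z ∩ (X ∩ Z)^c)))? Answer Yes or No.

Yes

X^c = {1, 2, 3, 4, 7, 8, 9, 10}
X^c △ Z = {2, 3, 5, 6, 10}
X ∖ (X^c △ Z) = {}
Z ∩ X = {5, 6}
Z ∖ (Z ∩ X) = {1, 4, 7, 8, 9}
X ∩ (Z ∖ (Z ∩ X)) = {}
(X ∖ (X^c △ Z)) ∖ (X ∩ (Z ∖ (Z ∩ X))) = {}
(X^c △ Z)^c = {1, 4, 7, 8, 9}
X ∩ (X^c △ Z)^c = {}
X ∩ Z = {5, 6}
(X ∩ Z)^c = {1, 2, 3, 4, 7, 8, 9, 10}
Z ∩ (X ∩ Z)^c = {1, 4, 7, 8, 9}
X ∩ (Z ∩ (X ∩ Z)^c) = {}
(X ∩ (X^c △ Z)^c) ∖ (X ∩ (Z ∩ (X ∩ Z)^c)) = {}
Both equal {}, so (X ∖ (X^c △ Z)) ∖ (X ∩ (Z ∖ (Z ∩ X))) = (X ∩ (X^c △ Z)^c) ∖ (X ∩ (Z ∩ (X ∩ Z)^c)).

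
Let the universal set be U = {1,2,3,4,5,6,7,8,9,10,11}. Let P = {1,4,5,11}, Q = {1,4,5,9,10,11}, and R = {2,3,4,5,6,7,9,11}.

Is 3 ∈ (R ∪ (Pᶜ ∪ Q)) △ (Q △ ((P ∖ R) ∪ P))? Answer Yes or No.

Yes

3 ∉ P, so 3 ∈ Pᶜ
3 ∈ Pᶜ and 3 ∉ Q, so 3 ∈ Pᶜ ∪ Q
3 ∈ R and 3 ∈ (Pᶜ ∪ Q), so 3 ∈ R ∪ (Pᶜ ∪ Q)
3 ∉ P and 3 ∈ R, so 3 ∉ P ∖ R
3 ∉ (P ∖ R) and 3 ∉ P, so 3 ∉ (P ∖ R) ∪ P
3 ∉ Q and 3 ∉ ((P ∖ R) ∪ P), so 3 ∉ Q △ ((P ∖ R) ∪ P)
3 ∈ (R ∪ (Pᶜ ∪ Q)) and 3 ∉ (Q △ ((P ∖ R) ∪ P)), so 3 ∈ (R ∪ (Pᶜ ∪ Q)) △ (Q △ ((P ∖ R) ∪ P))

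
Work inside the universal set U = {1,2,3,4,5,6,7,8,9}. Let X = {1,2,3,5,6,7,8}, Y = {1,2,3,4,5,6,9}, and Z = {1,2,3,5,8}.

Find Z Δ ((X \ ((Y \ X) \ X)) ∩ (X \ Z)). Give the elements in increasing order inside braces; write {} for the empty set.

{1,2,3,5,6,7,8}

Y \ X = {4,9}
(Y \ X) \ X = {4,9}
X \ ((Y \ X) \ X) = {1,2,3,5,6,7,8}
X \ Z = {6,7}
(X \ ((Y \ X) \ X)) ∩ (X \ Z) = {6,7}
Z Δ ((X \ ((Y \ X) \ X)) ∩ (X \ Z)) = {1,2,3,5,6,7,8}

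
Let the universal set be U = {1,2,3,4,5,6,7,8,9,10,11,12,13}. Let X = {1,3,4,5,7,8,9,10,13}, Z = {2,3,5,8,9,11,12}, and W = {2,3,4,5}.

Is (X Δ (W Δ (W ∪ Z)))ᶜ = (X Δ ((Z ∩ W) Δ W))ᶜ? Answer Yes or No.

No

W ∪ Z = {2,3,4,5,8,9,11,12}
W Δ (W ∪ Z) = {8,9,11,12}
X Δ (W Δ (W ∪ Z)) = {1,3,4,5,7,10,11,12,13}
(X Δ (W Δ (W ∪ Z)))ᶜ = {2,6,8,9}
Z ∩ W = {2,3,5}
(Z ∩ W) Δ W = {4}
X Δ ((Z ∩ W) Δ W) = {1,3,5,7,8,9,10,13}
(X Δ ((Z ∩ W) Δ W))ᶜ = {2,4,6,11,12}
4 ∈ (X Δ ((Z ∩ W) Δ W))ᶜ but 4 ∉ (X Δ (W Δ (W ∪ Z)))ᶜ, so they differ.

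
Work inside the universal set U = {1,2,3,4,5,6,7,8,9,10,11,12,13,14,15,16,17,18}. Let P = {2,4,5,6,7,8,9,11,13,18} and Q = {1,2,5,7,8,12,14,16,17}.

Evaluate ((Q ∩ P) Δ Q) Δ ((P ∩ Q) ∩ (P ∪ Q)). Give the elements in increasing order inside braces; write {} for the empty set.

Q ∩ P = {2,5,7,8}
(Q ∩ P) Δ Q = {1,12,14,16,17}
P ∩ Q = {2,5,7,8}
P ∪ Q = {1,2,4,5,6,7,8,9,11,12,13,14,16,17,18}
(P ∩ Q) ∩ (P ∪ Q) = {2,5,7,8}
((Q ∩ P) Δ Q) Δ ((P ∩ Q) ∩ (P ∪ Q)) = {1,2,5,7,8,12,14,16,17}

{1,2,5,7,8,12,14,16,17}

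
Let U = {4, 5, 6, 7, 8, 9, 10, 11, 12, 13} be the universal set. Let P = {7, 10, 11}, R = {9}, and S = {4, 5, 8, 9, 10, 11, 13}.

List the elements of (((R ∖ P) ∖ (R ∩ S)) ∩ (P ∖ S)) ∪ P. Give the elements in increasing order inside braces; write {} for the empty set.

{7, 10, 11}

R ∖ P = {9}
R ∩ S = {9}
(R ∖ P) ∖ (R ∩ S) = {}
P ∖ S = {7}
((R ∖ P) ∖ (R ∩ S)) ∩ (P ∖ S) = {}
(((R ∖ P) ∖ (R ∩ S)) ∩ (P ∖ S)) ∪ P = {7, 10, 11}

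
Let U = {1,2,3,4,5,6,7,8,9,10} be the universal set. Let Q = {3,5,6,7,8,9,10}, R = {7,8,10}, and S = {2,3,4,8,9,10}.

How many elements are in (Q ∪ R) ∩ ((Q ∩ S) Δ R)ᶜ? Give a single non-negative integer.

Q ∪ R = {3,5,6,7,8,9,10}
Q ∩ S = {3,8,9,10}
(Q ∩ S) Δ R = {3,7,9}
((Q ∩ S) Δ R)ᶜ = {1,2,4,5,6,8,10}
(Q ∪ R) ∩ ((Q ∩ S) Δ R)ᶜ = {5,6,8,10}
|(Q ∪ R) ∩ ((Q ∩ S) Δ R)ᶜ| = 4

4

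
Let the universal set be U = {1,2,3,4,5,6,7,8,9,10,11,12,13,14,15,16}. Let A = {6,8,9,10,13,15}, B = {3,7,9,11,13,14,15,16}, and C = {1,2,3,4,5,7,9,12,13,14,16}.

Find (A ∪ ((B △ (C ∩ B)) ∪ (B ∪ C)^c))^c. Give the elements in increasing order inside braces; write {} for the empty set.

C ∩ B = {3,7,9,13,14,16}
B △ (C ∩ B) = {11,15}
B ∪ C = {1,2,3,4,5,7,9,11,12,13,14,15,16}
(B ∪ C)^c = {6,8,10}
(B △ (C ∩ B)) ∪ (B ∪ C)^c = {6,8,10,11,15}
A ∪ ((B △ (C ∩ B)) ∪ (B ∪ C)^c) = {6,8,9,10,11,13,15}
(A ∪ ((B △ (C ∩ B)) ∪ (B ∪ C)^c))^c = {1,2,3,4,5,7,12,14,16}

{1,2,3,4,5,7,12,14,16}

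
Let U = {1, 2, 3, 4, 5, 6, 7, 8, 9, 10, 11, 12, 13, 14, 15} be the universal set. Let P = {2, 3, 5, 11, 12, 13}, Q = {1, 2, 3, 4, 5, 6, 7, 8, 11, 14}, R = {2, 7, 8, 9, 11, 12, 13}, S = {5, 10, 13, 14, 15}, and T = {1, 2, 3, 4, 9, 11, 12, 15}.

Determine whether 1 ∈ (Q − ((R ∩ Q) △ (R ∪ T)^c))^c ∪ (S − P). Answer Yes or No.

1 ∉ R and 1 ∈ Q, so 1 ∉ R ∩ Q
1 ∉ R and 1 ∈ T, so 1 ∈ R ∪ T
1 ∉ (R ∪ T)^c since 1 ∈ (R ∪ T)
1 ∉ (R ∩ Q) and 1 ∉ (R ∪ T)^c, so 1 ∉ (R ∩ Q) △ (R ∪ T)^c
1 ∈ Q and 1 ∉ ((R ∩ Q) △ (R ∪ T)^c), so 1 ∈ Q − ((R ∩ Q) △ (R ∪ T)^c)
1 ∉ (Q − ((R ∩ Q) △ (R ∪ T)^c))^c since 1 ∈ (Q − ((R ∩ Q) △ (R ∪ T)^c))
1 ∉ S and 1 ∉ P, so 1 ∉ S − P
1 ∉ (Q − ((R ∩ Q) △ (R ∪ T)^c))^c and 1 ∉ (S − P), so 1 ∉ (Q − ((R ∩ Q) △ (R ∪ T)^c))^c ∪ (S − P)

No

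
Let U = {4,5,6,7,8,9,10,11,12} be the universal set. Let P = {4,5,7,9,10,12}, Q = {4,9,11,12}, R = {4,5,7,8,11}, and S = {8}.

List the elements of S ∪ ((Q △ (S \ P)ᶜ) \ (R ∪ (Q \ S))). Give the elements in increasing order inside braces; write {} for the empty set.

S \ P = {8}
(S \ P)ᶜ = {4,5,6,7,9,10,11,12}
Q △ (S \ P)ᶜ = {5,6,7,10}
Q \ S = {4,9,11,12}
R ∪ (Q \ S) = {4,5,7,8,9,11,12}
(Q △ (S \ P)ᶜ) \ (R ∪ (Q \ S)) = {6,10}
S ∪ ((Q △ (S \ P)ᶜ) \ (R ∪ (Q \ S))) = {6,8,10}

{6,8,10}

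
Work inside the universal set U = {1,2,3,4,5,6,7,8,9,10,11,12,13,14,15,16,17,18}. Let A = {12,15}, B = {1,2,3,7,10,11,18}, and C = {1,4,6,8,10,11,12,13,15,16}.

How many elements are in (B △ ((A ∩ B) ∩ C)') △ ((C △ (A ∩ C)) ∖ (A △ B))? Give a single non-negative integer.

A ∩ B = {}
(A ∩ B) ∩ C = {}
((A ∩ B) ∩ C)' = {1,2,3,4,5,6,7,8,9,10,11,12,13,14,15,16,17,18}
B △ ((A ∩ B) ∩ C)' = {4,5,6,8,9,12,13,14,15,16,17}
A ∩ C = {12,15}
C △ (A ∩ C) = {1,4,6,8,10,11,13,16}
A △ B = {1,2,3,7,10,11,12,15,18}
(C △ (A ∩ C)) ∖ (A △ B) = {4,6,8,13,16}
(B △ ((A ∩ B) ∩ C)') △ ((C △ (A ∩ C)) ∖ (A △ B)) = {5,9,12,14,15,17}
|(B △ ((A ∩ B) ∩ C)') △ ((C △ (A ∩ C)) ∖ (A △ B))| = 6

6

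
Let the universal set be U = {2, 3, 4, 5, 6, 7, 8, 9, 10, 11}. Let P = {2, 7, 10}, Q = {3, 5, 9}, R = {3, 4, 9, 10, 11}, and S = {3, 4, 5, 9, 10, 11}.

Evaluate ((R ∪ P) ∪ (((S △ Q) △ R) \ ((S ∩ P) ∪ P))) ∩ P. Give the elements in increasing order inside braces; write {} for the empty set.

{2, 7, 10}

R ∪ P = {2, 3, 4, 7, 9, 10, 11}
S △ Q = {4, 10, 11}
(S △ Q) △ R = {3, 9}
S ∩ P = {10}
(S ∩ P) ∪ P = {2, 7, 10}
((S △ Q) △ R) \ ((S ∩ P) ∪ P) = {3, 9}
(R ∪ P) ∪ (((S △ Q) △ R) \ ((S ∩ P) ∪ P)) = {2, 3, 4, 7, 9, 10, 11}
((R ∪ P) ∪ (((S △ Q) △ R) \ ((S ∩ P) ∪ P))) ∩ P = {2, 7, 10}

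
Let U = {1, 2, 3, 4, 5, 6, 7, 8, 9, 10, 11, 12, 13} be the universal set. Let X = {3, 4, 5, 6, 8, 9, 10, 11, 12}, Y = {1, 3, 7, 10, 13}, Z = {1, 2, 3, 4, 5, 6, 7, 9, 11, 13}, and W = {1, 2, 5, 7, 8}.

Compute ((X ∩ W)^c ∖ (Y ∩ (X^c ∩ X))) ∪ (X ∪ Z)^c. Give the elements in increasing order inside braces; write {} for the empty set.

X ∩ W = {5, 8}
(X ∩ W)^c = {1, 2, 3, 4, 6, 7, 9, 10, 11, 12, 13}
X^c = {1, 2, 7, 13}
X^c ∩ X = {}
Y ∩ (X^c ∩ X) = {}
(X ∩ W)^c ∖ (Y ∩ (X^c ∩ X)) = {1, 2, 3, 4, 6, 7, 9, 10, 11, 12, 13}
X ∪ Z = {1, 2, 3, 4, 5, 6, 7, 8, 9, 10, 11, 12, 13}
(X ∪ Z)^c = {}
((X ∩ W)^c ∖ (Y ∩ (X^c ∩ X))) ∪ (X ∪ Z)^c = {1, 2, 3, 4, 6, 7, 9, 10, 11, 12, 13}

{1, 2, 3, 4, 6, 7, 9, 10, 11, 12, 13}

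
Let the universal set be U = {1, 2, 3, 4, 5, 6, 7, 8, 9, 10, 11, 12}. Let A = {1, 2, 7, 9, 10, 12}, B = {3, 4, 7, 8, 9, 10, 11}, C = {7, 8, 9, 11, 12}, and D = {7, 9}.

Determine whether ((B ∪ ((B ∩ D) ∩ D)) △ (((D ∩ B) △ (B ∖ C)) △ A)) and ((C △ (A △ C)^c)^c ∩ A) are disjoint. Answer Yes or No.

No

B ∩ D = {7, 9}
(B ∩ D) ∩ D = {7, 9}
B ∪ ((B ∩ D) ∩ D) = {3, 4, 7, 8, 9, 10, 11}
D ∩ B = {7, 9}
B ∖ C = {3, 4, 10}
(D ∩ B) △ (B ∖ C) = {3, 4, 7, 9, 10}
((D ∩ B) △ (B ∖ C)) △ A = {1, 2, 3, 4, 12}
(B ∪ ((B ∩ D) ∩ D)) △ (((D ∩ B) △ (B ∖ C)) △ A) = {1, 2, 7, 8, 9, 10, 11, 12}
A △ C = {1, 2, 8, 10, 11}
(A △ C)^c = {3, 4, 5, 6, 7, 9, 12}
C △ (A △ C)^c = {3, 4, 5, 6, 8, 11}
(C △ (A △ C)^c)^c = {1, 2, 7, 9, 10, 12}
(C △ (A △ C)^c)^c ∩ A = {1, 2, 7, 9, 10, 12}
1 lies in both, so they are not disjoint.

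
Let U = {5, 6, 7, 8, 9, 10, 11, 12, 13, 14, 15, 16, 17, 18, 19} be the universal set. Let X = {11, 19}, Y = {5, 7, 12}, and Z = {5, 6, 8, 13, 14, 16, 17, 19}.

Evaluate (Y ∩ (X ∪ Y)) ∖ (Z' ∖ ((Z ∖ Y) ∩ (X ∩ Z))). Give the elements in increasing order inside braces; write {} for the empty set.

{5}

X ∪ Y = {5, 7, 11, 12, 19}
Y ∩ (X ∪ Y) = {5, 7, 12}
Z' = {7, 9, 10, 11, 12, 15, 18}
Z ∖ Y = {6, 8, 13, 14, 16, 17, 19}
X ∩ Z = {19}
(Z ∖ Y) ∩ (X ∩ Z) = {19}
Z' ∖ ((Z ∖ Y) ∩ (X ∩ Z)) = {7, 9, 10, 11, 12, 15, 18}
(Y ∩ (X ∪ Y)) ∖ (Z' ∖ ((Z ∖ Y) ∩ (X ∩ Z))) = {5}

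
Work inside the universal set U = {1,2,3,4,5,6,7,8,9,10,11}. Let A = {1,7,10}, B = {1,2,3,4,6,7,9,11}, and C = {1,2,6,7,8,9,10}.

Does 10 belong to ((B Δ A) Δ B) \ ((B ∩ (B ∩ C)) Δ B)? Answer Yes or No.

Yes

10 ∉ B and 10 ∈ A, so 10 ∈ B Δ A
10 ∈ (B Δ A) and 10 ∉ B, so 10 ∈ (B Δ A) Δ B
10 ∉ B and 10 ∈ C, so 10 ∉ B ∩ C
10 ∉ B and 10 ∉ (B ∩ C), so 10 ∉ B ∩ (B ∩ C)
10 ∉ (B ∩ (B ∩ C)) and 10 ∉ B, so 10 ∉ (B ∩ (B ∩ C)) Δ B
10 ∈ ((B Δ A) Δ B) and 10 ∉ ((B ∩ (B ∩ C)) Δ B), so 10 ∈ ((B Δ A) Δ B) \ ((B ∩ (B ∩ C)) Δ B)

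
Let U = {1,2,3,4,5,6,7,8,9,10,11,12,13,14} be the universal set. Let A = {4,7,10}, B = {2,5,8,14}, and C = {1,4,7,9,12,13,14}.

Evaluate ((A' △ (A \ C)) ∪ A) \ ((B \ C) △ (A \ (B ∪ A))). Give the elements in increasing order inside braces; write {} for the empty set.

A' = {1,2,3,5,6,8,9,11,12,13,14}
A \ C = {10}
A' △ (A \ C) = {1,2,3,5,6,8,9,10,11,12,13,14}
(A' △ (A \ C)) ∪ A = {1,2,3,4,5,6,7,8,9,10,11,12,13,14}
B \ C = {2,5,8}
B ∪ A = {2,4,5,7,8,10,14}
A \ (B ∪ A) = {}
(B \ C) △ (A \ (B ∪ A)) = {2,5,8}
((A' △ (A \ C)) ∪ A) \ ((B \ C) △ (A \ (B ∪ A))) = {1,3,4,6,7,9,10,11,12,13,14}

{1,3,4,6,7,9,10,11,12,13,14}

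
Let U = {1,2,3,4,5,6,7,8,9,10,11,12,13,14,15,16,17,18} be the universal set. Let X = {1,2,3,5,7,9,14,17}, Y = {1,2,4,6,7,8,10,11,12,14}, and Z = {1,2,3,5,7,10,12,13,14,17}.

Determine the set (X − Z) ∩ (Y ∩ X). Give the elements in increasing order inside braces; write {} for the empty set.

{}

X − Z = {9}
Y ∩ X = {1,2,7,14}
(X − Z) ∩ (Y ∩ X) = {}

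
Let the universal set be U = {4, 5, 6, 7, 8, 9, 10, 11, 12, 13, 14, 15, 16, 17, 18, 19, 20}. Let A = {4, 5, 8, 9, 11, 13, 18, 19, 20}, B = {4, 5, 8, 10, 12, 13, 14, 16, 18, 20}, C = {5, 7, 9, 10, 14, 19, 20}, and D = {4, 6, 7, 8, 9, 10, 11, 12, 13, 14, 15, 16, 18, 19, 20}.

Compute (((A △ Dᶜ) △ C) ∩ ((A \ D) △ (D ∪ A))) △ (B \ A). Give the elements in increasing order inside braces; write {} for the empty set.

{4, 7, 8, 11, 12, 13, 16, 18}

Dᶜ = {5, 17}
A △ Dᶜ = {4, 8, 9, 11, 13, 17, 18, 19, 20}
(A △ Dᶜ) △ C = {4, 5, 7, 8, 10, 11, 13, 14, 17, 18}
A \ D = {5}
D ∪ A = {4, 5, 6, 7, 8, 9, 10, 11, 12, 13, 14, 15, 16, 18, 19, 20}
(A \ D) △ (D ∪ A) = {4, 6, 7, 8, 9, 10, 11, 12, 13, 14, 15, 16, 18, 19, 20}
((A △ Dᶜ) △ C) ∩ ((A \ D) △ (D ∪ A)) = {4, 7, 8, 10, 11, 13, 14, 18}
B \ A = {10, 12, 14, 16}
(((A △ Dᶜ) △ C) ∩ ((A \ D) △ (D ∪ A))) △ (B \ A) = {4, 7, 8, 11, 12, 13, 16, 18}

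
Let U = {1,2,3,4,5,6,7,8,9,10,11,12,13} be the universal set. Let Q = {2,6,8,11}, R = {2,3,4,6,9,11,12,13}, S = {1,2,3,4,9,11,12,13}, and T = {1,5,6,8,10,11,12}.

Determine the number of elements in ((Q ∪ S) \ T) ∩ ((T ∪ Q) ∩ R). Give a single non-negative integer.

Q ∪ S = {1,2,3,4,6,8,9,11,12,13}
(Q ∪ S) \ T = {2,3,4,9,13}
T ∪ Q = {1,2,5,6,8,10,11,12}
(T ∪ Q) ∩ R = {2,6,11,12}
((Q ∪ S) \ T) ∩ ((T ∪ Q) ∩ R) = {2}
|((Q ∪ S) \ T) ∩ ((T ∪ Q) ∩ R)| = 1

1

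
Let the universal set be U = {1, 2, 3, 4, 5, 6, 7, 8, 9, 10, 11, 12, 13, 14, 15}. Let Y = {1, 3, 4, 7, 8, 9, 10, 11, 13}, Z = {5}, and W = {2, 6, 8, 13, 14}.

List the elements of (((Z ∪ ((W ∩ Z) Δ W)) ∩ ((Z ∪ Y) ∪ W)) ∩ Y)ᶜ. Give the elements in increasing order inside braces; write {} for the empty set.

{1, 2, 3, 4, 5, 6, 7, 9, 10, 11, 12, 14, 15}

W ∩ Z = {}
(W ∩ Z) Δ W = {2, 6, 8, 13, 14}
Z ∪ ((W ∩ Z) Δ W) = {2, 5, 6, 8, 13, 14}
Z ∪ Y = {1, 3, 4, 5, 7, 8, 9, 10, 11, 13}
(Z ∪ Y) ∪ W = {1, 2, 3, 4, 5, 6, 7, 8, 9, 10, 11, 13, 14}
(Z ∪ ((W ∩ Z) Δ W)) ∩ ((Z ∪ Y) ∪ W) = {2, 5, 6, 8, 13, 14}
((Z ∪ ((W ∩ Z) Δ W)) ∩ ((Z ∪ Y) ∪ W)) ∩ Y = {8, 13}
(((Z ∪ ((W ∩ Z) Δ W)) ∩ ((Z ∪ Y) ∪ W)) ∩ Y)ᶜ = {1, 2, 3, 4, 5, 6, 7, 9, 10, 11, 12, 14, 15}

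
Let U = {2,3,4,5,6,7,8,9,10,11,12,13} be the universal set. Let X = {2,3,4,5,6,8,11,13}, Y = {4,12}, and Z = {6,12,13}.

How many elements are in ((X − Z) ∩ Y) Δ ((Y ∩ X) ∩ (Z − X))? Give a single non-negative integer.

X − Z = {2,3,4,5,8,11}
(X − Z) ∩ Y = {4}
Y ∩ X = {4}
Z − X = {12}
(Y ∩ X) ∩ (Z − X) = {}
((X − Z) ∩ Y) Δ ((Y ∩ X) ∩ (Z − X)) = {4}
|((X − Z) ∩ Y) Δ ((Y ∩ X) ∩ (Z − X))| = 1

1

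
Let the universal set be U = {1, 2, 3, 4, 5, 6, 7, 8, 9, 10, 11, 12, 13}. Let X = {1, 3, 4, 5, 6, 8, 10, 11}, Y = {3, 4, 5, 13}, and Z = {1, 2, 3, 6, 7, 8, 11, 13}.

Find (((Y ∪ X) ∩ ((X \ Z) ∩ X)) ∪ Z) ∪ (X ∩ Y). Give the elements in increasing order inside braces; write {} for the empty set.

Y ∪ X = {1, 3, 4, 5, 6, 8, 10, 11, 13}
X \ Z = {4, 5, 10}
(X \ Z) ∩ X = {4, 5, 10}
(Y ∪ X) ∩ ((X \ Z) ∩ X) = {4, 5, 10}
((Y ∪ X) ∩ ((X \ Z) ∩ X)) ∪ Z = {1, 2, 3, 4, 5, 6, 7, 8, 10, 11, 13}
X ∩ Y = {3, 4, 5}
(((Y ∪ X) ∩ ((X \ Z) ∩ X)) ∪ Z) ∪ (X ∩ Y) = {1, 2, 3, 4, 5, 6, 7, 8, 10, 11, 13}

{1, 2, 3, 4, 5, 6, 7, 8, 10, 11, 13}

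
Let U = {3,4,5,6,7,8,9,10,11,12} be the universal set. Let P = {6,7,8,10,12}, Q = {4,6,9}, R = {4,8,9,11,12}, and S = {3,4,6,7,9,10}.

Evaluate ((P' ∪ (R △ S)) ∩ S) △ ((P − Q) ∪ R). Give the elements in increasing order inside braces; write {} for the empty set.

P' = {3,4,5,9,11}
R △ S = {3,6,7,8,10,11,12}
P' ∪ (R △ S) = {3,4,5,6,7,8,9,10,11,12}
(P' ∪ (R △ S)) ∩ S = {3,4,6,7,9,10}
P − Q = {7,8,10,12}
(P − Q) ∪ R = {4,7,8,9,10,11,12}
((P' ∪ (R △ S)) ∩ S) △ ((P − Q) ∪ R) = {3,6,8,11,12}

{3,6,8,11,12}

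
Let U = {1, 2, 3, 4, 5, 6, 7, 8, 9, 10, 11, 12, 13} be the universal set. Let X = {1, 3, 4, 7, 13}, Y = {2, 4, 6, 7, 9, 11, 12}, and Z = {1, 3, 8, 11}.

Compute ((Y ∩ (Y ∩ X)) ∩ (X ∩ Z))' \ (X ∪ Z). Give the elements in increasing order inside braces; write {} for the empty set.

{2, 5, 6, 9, 10, 12}

Y ∩ X = {4, 7}
Y ∩ (Y ∩ X) = {4, 7}
X ∩ Z = {1, 3}
(Y ∩ (Y ∩ X)) ∩ (X ∩ Z) = {}
((Y ∩ (Y ∩ X)) ∩ (X ∩ Z))' = {1, 2, 3, 4, 5, 6, 7, 8, 9, 10, 11, 12, 13}
X ∪ Z = {1, 3, 4, 7, 8, 11, 13}
((Y ∩ (Y ∩ X)) ∩ (X ∩ Z))' \ (X ∪ Z) = {2, 5, 6, 9, 10, 12}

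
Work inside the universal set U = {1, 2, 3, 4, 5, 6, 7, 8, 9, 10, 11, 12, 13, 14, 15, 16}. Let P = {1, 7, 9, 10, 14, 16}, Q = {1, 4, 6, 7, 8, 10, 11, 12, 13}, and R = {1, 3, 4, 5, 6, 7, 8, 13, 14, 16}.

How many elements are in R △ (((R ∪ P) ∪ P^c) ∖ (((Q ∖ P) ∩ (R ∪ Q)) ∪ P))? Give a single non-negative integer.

10

R ∪ P = {1, 3, 4, 5, 6, 7, 8, 9, 10, 13, 14, 16}
P^c = {2, 3, 4, 5, 6, 8, 11, 12, 13, 15}
(R ∪ P) ∪ P^c = {1, 2, 3, 4, 5, 6, 7, 8, 9, 10, 11, 12, 13, 14, 15, 16}
Q ∖ P = {4, 6, 8, 11, 12, 13}
R ∪ Q = {1, 3, 4, 5, 6, 7, 8, 10, 11, 12, 13, 14, 16}
(Q ∖ P) ∩ (R ∪ Q) = {4, 6, 8, 11, 12, 13}
((Q ∖ P) ∩ (R ∪ Q)) ∪ P = {1, 4, 6, 7, 8, 9, 10, 11, 12, 13, 14, 16}
((R ∪ P) ∪ P^c) ∖ (((Q ∖ P) ∩ (R ∪ Q)) ∪ P) = {2, 3, 5, 15}
R △ (((R ∪ P) ∪ P^c) ∖ (((Q ∖ P) ∩ (R ∪ Q)) ∪ P)) = {1, 2, 4, 6, 7, 8, 13, 14, 15, 16}
|R △ (((R ∪ P) ∪ P^c) ∖ (((Q ∖ P) ∩ (R ∪ Q)) ∪ P))| = 10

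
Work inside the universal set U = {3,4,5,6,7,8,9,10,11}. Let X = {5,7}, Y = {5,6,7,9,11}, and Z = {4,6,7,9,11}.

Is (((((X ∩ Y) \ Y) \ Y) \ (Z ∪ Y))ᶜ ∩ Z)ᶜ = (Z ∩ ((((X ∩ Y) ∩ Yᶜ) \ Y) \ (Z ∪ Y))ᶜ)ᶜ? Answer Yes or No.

Yes

X ∩ Y = {5,7}
(X ∩ Y) \ Y = {}
((X ∩ Y) \ Y) \ Y = {}
Z ∪ Y = {4,5,6,7,9,11}
(((X ∩ Y) \ Y) \ Y) \ (Z ∪ Y) = {}
((((X ∩ Y) \ Y) \ Y) \ (Z ∪ Y))ᶜ = {3,4,5,6,7,8,9,10,11}
((((X ∩ Y) \ Y) \ Y) \ (Z ∪ Y))ᶜ ∩ Z = {4,6,7,9,11}
(((((X ∩ Y) \ Y) \ Y) \ (Z ∪ Y))ᶜ ∩ Z)ᶜ = {3,5,8,10}
Yᶜ = {3,4,8,10}
(X ∩ Y) ∩ Yᶜ = {}
((X ∩ Y) ∩ Yᶜ) \ Y = {}
(((X ∩ Y) ∩ Yᶜ) \ Y) \ (Z ∪ Y) = {}
((((X ∩ Y) ∩ Yᶜ) \ Y) \ (Z ∪ Y))ᶜ = {3,4,5,6,7,8,9,10,11}
Z ∩ ((((X ∩ Y) ∩ Yᶜ) \ Y) \ (Z ∪ Y))ᶜ = {4,6,7,9,11}
(Z ∩ ((((X ∩ Y) ∩ Yᶜ) \ Y) \ (Z ∪ Y))ᶜ)ᶜ = {3,5,8,10}
Both equal {3,5,8,10}, so (((((X ∩ Y) \ Y) \ Y) \ (Z ∪ Y))ᶜ ∩ Z)ᶜ = (Z ∩ ((((X ∩ Y) ∩ Yᶜ) \ Y) \ (Z ∪ Y))ᶜ)ᶜ.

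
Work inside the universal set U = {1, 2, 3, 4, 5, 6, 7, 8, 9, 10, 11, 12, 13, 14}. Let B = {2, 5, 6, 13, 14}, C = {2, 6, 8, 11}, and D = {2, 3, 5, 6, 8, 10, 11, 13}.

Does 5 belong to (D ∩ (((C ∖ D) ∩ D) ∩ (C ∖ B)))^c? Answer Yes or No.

5 ∉ C and 5 ∈ D, so 5 ∉ C ∖ D
5 ∉ (C ∖ D) and 5 ∈ D, so 5 ∉ (C ∖ D) ∩ D
5 ∉ C and 5 ∈ B, so 5 ∉ C ∖ B
5 ∉ ((C ∖ D) ∩ D) and 5 ∉ (C ∖ B), so 5 ∉ ((C ∖ D) ∩ D) ∩ (C ∖ B)
5 ∈ D and 5 ∉ (((C ∖ D) ∩ D) ∩ (C ∖ B)), so 5 ∉ D ∩ (((C ∖ D) ∩ D) ∩ (C ∖ B))
5 ∈ (D ∩ (((C ∖ D) ∩ D) ∩ (C ∖ B)))^c since 5 ∉ (D ∩ (((C ∖ D) ∩ D) ∩ (C ∖ B)))

Yes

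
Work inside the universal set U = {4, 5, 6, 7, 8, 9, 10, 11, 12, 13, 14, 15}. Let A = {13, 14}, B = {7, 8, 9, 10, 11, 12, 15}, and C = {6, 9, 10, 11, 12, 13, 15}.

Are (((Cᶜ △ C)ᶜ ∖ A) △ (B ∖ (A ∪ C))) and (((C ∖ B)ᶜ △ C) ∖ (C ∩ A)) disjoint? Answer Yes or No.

Cᶜ = {4, 5, 7, 8, 14}
Cᶜ △ C = {4, 5, 6, 7, 8, 9, 10, 11, 12, 13, 14, 15}
(Cᶜ △ C)ᶜ = {}
(Cᶜ △ C)ᶜ ∖ A = {}
A ∪ C = {6, 9, 10, 11, 12, 13, 14, 15}
B ∖ (A ∪ C) = {7, 8}
((Cᶜ △ C)ᶜ ∖ A) △ (B ∖ (A ∪ C)) = {7, 8}
C ∖ B = {6, 13}
(C ∖ B)ᶜ = {4, 5, 7, 8, 9, 10, 11, 12, 14, 15}
(C ∖ B)ᶜ △ C = {4, 5, 6, 7, 8, 13, 14}
C ∩ A = {13}
((C ∖ B)ᶜ △ C) ∖ (C ∩ A) = {4, 5, 6, 7, 8, 14}
7 lies in both, so they are not disjoint.

No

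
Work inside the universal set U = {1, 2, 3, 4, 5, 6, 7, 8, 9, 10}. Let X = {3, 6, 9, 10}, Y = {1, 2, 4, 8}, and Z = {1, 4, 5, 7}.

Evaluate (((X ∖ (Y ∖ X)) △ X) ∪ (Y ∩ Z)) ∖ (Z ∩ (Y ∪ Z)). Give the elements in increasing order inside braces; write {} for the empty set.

{}

Y ∖ X = {1, 2, 4, 8}
X ∖ (Y ∖ X) = {3, 6, 9, 10}
(X ∖ (Y ∖ X)) △ X = {}
Y ∩ Z = {1, 4}
((X ∖ (Y ∖ X)) △ X) ∪ (Y ∩ Z) = {1, 4}
Y ∪ Z = {1, 2, 4, 5, 7, 8}
Z ∩ (Y ∪ Z) = {1, 4, 5, 7}
(((X ∖ (Y ∖ X)) △ X) ∪ (Y ∩ Z)) ∖ (Z ∩ (Y ∪ Z)) = {}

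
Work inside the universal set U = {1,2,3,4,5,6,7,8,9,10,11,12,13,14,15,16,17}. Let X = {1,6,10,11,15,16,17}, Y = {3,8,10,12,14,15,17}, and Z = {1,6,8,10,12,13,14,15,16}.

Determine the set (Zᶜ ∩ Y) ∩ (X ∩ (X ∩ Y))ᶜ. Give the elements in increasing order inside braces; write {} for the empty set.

Zᶜ = {2,3,4,5,7,9,11,17}
Zᶜ ∩ Y = {3,17}
X ∩ Y = {10,15,17}
X ∩ (X ∩ Y) = {10,15,17}
(X ∩ (X ∩ Y))ᶜ = {1,2,3,4,5,6,7,8,9,11,12,13,14,16}
(Zᶜ ∩ Y) ∩ (X ∩ (X ∩ Y))ᶜ = {3}

{3}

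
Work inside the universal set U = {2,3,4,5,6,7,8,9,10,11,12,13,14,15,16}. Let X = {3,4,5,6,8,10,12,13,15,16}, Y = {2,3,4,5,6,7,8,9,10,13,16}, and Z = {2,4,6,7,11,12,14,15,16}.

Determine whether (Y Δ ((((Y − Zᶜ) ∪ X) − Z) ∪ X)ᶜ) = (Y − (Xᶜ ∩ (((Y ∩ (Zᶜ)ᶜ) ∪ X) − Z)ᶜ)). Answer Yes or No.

Zᶜ = {3,5,8,9,10,13}
Y − Zᶜ = {2,4,6,7,16}
(Y − Zᶜ) ∪ X = {2,3,4,5,6,7,8,10,12,13,15,16}
((Y − Zᶜ) ∪ X) − Z = {3,5,8,10,13}
(((Y − Zᶜ) ∪ X) − Z) ∪ X = {3,4,5,6,8,10,12,13,15,16}
((((Y − Zᶜ) ∪ X) − Z) ∪ X)ᶜ = {2,7,9,11,14}
Y Δ ((((Y − Zᶜ) ∪ X) − Z) ∪ X)ᶜ = {3,4,5,6,8,10,11,13,14,16}
Xᶜ = {2,7,9,11,14}
(Zᶜ)ᶜ = {2,4,6,7,11,12,14,15,16}
Y ∩ (Zᶜ)ᶜ = {2,4,6,7,16}
(Y ∩ (Zᶜ)ᶜ) ∪ X = {2,3,4,5,6,7,8,10,12,13,15,16}
((Y ∩ (Zᶜ)ᶜ) ∪ X) − Z = {3,5,8,10,13}
(((Y ∩ (Zᶜ)ᶜ) ∪ X) − Z)ᶜ = {2,4,6,7,9,11,12,14,15,16}
Xᶜ ∩ (((Y ∩ (Zᶜ)ᶜ) ∪ X) − Z)ᶜ = {2,7,9,11,14}
Y − (Xᶜ ∩ (((Y ∩ (Zᶜ)ᶜ) ∪ X) − Z)ᶜ) = {3,4,5,6,8,10,13,16}
11 ∈ Y Δ ((((Y − Zᶜ) ∪ X) − Z) ∪ X)ᶜ but 11 ∉ Y − (Xᶜ ∩ (((Y ∩ (Zᶜ)ᶜ) ∪ X) − Z)ᶜ), so they differ.

No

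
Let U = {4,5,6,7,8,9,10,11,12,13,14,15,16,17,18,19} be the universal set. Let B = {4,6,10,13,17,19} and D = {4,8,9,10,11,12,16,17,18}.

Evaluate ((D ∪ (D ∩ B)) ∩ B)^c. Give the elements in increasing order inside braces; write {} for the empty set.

{5,6,7,8,9,11,12,13,14,15,16,18,19}

D ∩ B = {4,10,17}
D ∪ (D ∩ B) = {4,8,9,10,11,12,16,17,18}
(D ∪ (D ∩ B)) ∩ B = {4,10,17}
((D ∪ (D ∩ B)) ∩ B)^c = {5,6,7,8,9,11,12,13,14,15,16,18,19}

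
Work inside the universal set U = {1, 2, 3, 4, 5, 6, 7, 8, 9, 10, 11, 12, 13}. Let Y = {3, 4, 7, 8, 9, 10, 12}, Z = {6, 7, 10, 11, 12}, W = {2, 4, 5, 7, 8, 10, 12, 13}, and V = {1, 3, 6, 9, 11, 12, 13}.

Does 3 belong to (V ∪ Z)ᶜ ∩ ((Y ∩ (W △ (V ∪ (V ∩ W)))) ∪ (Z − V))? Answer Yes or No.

3 ∈ V and 3 ∉ Z, so 3 ∈ V ∪ Z
3 ∉ (V ∪ Z)ᶜ since 3 ∈ (V ∪ Z)
3 ∈ V and 3 ∉ W, so 3 ∉ V ∩ W
3 ∈ V and 3 ∉ (V ∩ W), so 3 ∈ V ∪ (V ∩ W)
3 ∉ W and 3 ∈ (V ∪ (V ∩ W)), so 3 ∈ W △ (V ∪ (V ∩ W))
3 ∈ Y and 3 ∈ (W △ (V ∪ (V ∩ W))), so 3 ∈ Y ∩ (W △ (V ∪ (V ∩ W)))
3 ∉ Z and 3 ∈ V, so 3 ∉ Z − V
3 ∈ (Y ∩ (W △ (V ∪ (V ∩ W)))) and 3 ∉ (Z − V), so 3 ∈ (Y ∩ (W △ (V ∪ (V ∩ W)))) ∪ (Z − V)
3 ∉ (V ∪ Z)ᶜ and 3 ∈ ((Y ∩ (W △ (V ∪ (V ∩ W)))) ∪ (Z − V)), so 3 ∉ (V ∪ Z)ᶜ ∩ ((Y ∩ (W △ (V ∪ (V ∩ W)))) ∪ (Z − V))

No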